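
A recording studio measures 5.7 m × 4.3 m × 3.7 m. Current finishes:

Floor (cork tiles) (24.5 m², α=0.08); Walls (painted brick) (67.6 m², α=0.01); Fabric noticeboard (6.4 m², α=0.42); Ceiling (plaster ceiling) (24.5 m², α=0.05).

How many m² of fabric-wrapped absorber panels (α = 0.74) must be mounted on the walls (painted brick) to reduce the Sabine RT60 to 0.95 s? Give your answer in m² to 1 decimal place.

Summing Sᵢαᵢ: 1.960 + 0.676 + 2.688 + 1.225 → A₁ = 6.549 sabins.
V = 90.687 m³. Target absorption A₂ = 0.161 × 90.687 / 0.95 = 15.369 sabins.
Absorption to add: 15.369 − 6.549 = 8.820 sabins.
Each m² of panel replacing the walls (painted brick) adds (0.74 − 0.01) = 0.73 sabins.
Panel area = 8.820 / 0.73 = 12.1 m².

12.1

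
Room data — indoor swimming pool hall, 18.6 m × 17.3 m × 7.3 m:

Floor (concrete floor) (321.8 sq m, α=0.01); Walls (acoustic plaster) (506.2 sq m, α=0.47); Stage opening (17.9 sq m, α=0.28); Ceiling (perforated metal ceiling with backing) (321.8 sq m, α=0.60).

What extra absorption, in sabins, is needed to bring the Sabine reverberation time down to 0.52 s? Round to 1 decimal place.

288.1 sabins

A₁ = Σ Sᵢαᵢ = 321.8*0.01 + 506.2*0.47 + 17.9*0.28 + 321.8*0.60 = 439.224 sabins.
For T = 0.52 s, need A₂ = 0.161·V/T = 0.161·2348.994/0.52 = 727.285 sabins.
Shortfall: 727.285 − 439.224 = 288.1 sabins.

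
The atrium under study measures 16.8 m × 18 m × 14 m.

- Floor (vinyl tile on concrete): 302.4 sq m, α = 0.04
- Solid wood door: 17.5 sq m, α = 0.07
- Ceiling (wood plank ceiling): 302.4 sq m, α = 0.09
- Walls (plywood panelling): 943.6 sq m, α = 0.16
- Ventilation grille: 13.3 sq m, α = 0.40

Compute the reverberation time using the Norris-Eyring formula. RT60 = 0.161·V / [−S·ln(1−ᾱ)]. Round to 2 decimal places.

S = Σ Sᵢ = 1579.2 sq m.
Σ(Sᵢαᵢ) = 302.4·0.04 + 17.5·0.07 + 302.4·0.09 + 943.6·0.16 + 13.3·0.40 = 196.833.
Mean coefficient ᾱ = A/S = 0.1246.
−S·ln(1−ᾱ) = −1579.2 × ln(1 − 0.1246) = 210.151.
V = 16.8 × 18 × 14 = 4233.6 m³.
RT60 = 0.161 × 4233.6 / 210.151 = 3.24 s.

3.24 s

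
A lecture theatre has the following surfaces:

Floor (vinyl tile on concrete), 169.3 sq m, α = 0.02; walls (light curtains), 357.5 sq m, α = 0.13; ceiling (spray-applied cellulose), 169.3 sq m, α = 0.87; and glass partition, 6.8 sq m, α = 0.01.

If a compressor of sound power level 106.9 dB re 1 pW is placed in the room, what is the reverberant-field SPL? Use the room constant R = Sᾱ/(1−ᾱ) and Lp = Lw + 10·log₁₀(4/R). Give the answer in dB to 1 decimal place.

88.5 dB

A = 197.220 sabins; S = 702.9 sq m.
ᾱ = 0.2806, so room constant R = A/(1−ᾱ) = 274.145 sq m.
Lp = Lw + 10 log₁₀(4/R) = 106.9 -18.36 = 88.5 dB.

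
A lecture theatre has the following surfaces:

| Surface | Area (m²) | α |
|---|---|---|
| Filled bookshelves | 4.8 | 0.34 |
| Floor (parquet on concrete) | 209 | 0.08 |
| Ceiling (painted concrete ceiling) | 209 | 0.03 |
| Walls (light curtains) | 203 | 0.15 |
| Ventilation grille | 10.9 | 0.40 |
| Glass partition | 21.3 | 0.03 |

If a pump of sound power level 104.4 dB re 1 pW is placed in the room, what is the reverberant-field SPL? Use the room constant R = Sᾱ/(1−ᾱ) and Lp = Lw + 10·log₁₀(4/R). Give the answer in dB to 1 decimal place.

A = 60.071 sabins; S = 658.0 m².
ᾱ = 0.0913, so room constant R = A/(1−ᾱ) = 66.107 m².
Lp = 104.4 + 10·log₁₀(4/66.107) = 104.4 + (-12.18) = 92.2 dB.

92.2 dB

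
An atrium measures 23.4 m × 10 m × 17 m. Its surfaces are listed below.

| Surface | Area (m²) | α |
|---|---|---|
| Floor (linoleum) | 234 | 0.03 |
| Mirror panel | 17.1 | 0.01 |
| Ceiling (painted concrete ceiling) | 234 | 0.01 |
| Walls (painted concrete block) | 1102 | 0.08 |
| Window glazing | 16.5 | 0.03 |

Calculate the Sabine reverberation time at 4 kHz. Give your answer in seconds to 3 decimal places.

Summing Sᵢαᵢ: 7.020 + 0.171 + 2.340 + 88.160 + 0.495 → A = 98.186 sabins.
V = 23.4·10·17 = 3978 m³.
T = 0.161 V/A = 0.161·3978/98.186 = 6.523 s.

6.523 seconds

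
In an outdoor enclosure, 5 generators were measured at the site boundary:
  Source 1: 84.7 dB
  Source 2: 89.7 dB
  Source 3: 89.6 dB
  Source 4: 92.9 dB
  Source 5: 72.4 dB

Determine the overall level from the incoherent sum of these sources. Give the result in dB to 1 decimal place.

Σ 10^(Lᵢ/10) = 4.108e+09.
L_total = 10·log₁₀(4.108e+09) = 96.1 dB.

96.1 dB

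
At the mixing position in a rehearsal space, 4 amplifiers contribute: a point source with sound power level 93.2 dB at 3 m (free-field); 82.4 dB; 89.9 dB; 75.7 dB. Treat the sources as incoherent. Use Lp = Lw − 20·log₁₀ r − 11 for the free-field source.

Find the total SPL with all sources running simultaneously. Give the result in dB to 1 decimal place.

Source at 3 m: Lp = 93.2 − 20·log₁₀(3) − 11 = 72.7 dB.
Sum in the linear (power) domain: Σ 10^(Lᵢ/10) = 10^(72.7/10) + 10^(82.4/10) + 10^(89.9/10) + 10^(75.7/10) = 1.207e+09.
Back to dB: 10·log₁₀ Σ = 90.8 dB.

90.8 dB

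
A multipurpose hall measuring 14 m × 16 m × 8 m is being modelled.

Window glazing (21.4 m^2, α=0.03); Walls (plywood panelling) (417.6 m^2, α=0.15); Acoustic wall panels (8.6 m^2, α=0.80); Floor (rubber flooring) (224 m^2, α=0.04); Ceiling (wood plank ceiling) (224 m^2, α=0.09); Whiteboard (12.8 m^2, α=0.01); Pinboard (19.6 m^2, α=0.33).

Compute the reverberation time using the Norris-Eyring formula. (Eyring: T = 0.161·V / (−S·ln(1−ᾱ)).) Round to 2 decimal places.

S = Σ Sᵢ = 928.0 m^2.
Σ(Sᵢαᵢ) = 21.4·0.03 + 417.6·0.15 + 8.6·0.80 + 224·0.04 + 224·0.09 + 12.8·0.01 + 19.6·0.33 = 105.878.
Mean coefficient ᾱ = A/S = 0.1141.
Eyring denominator: −S ln(1−ᾱ) = 112.428.
V = 14 × 16 × 8 = 1792 m³.
T = 0.161·V/[−S·ln(1−ᾱ)] = 0.161·1792/112.428 = 2.57 s.

2.57 seconds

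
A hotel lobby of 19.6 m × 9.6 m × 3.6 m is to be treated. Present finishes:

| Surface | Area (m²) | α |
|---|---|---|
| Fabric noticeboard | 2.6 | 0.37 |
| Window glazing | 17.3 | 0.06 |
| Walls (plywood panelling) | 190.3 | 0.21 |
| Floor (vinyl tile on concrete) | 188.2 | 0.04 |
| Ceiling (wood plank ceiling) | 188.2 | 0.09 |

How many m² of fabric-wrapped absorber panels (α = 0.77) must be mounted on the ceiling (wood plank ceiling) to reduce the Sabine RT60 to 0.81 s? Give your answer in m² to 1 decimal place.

Total absorption A₁ = 2.6×0.37 + 17.3×0.06 + 190.3×0.21 + 188.2×0.04 + 188.2×0.09
  = 0.962 + 1.038 + 39.963 + 7.528 + 16.938 = 66.429 m² sabins.
Required A₂ = 0.161·677.376/0.81 = 134.639 sabins.
ΔA needed = 134.639 − 66.429 = 68.210 sabins.
Each m² of panel replacing the ceiling (wood plank ceiling) adds (0.77 − 0.09) = 0.68 sabins.
Panel area = 68.210 / 0.68 = 100.3 m².

100.3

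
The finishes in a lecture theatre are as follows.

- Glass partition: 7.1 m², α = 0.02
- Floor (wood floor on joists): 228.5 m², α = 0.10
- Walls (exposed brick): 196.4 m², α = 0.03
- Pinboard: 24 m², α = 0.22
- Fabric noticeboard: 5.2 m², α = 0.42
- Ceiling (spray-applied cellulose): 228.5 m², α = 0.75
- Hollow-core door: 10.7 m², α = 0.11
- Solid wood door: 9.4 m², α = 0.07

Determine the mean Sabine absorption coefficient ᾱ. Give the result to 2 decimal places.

0.30

Total surface area S = 709.8 m².
Σ(Sᵢαᵢ) = 7.1·0.02 + 228.5·0.10 + 196.4·0.03 + 24·0.22 + 5.2·0.42 + 228.5·0.75 + 10.7·0.11 + 9.4·0.07 = 209.558.
ᾱ = A/S = 0.30.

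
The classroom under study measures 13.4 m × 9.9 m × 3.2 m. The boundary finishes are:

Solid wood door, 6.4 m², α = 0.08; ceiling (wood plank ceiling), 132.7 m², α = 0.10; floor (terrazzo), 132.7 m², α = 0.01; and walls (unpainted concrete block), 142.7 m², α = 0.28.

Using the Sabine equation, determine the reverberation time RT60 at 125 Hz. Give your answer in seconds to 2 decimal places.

1.24 s

Equivalent absorption area: A = 6.4×0.08 + 132.7×0.10 + 132.7×0.01 + 142.7×0.28 = 55.065 m².
Room volume: 424.512 m³.
Sabine: RT60 = 0.161 × 424.512 / 55.065 = 1.24 s.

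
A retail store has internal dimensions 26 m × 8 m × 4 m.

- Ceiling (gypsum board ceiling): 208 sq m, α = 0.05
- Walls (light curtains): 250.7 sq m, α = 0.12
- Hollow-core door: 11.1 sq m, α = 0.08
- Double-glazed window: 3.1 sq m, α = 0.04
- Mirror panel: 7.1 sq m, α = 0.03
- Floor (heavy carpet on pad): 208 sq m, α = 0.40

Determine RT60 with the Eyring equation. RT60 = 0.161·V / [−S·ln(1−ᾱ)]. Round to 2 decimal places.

0.97 seconds

S = Σ Sᵢ = 688.0 sq m.
Absorption A = 208·0.05 + 250.7·0.12 + 11.1·0.08 + 3.1·0.04 + 7.1·0.03 + 208·0.40 = 124.909 sabins.
Mean coefficient ᾱ = A/S = 0.1816.
−S·ln(1−ᾱ) = −688.0 × ln(1 − 0.1816) = 137.878.
V = 26 × 8 × 4 = 832 m³.
RT60 = 0.161 × 832 / 137.878 = 0.97 s.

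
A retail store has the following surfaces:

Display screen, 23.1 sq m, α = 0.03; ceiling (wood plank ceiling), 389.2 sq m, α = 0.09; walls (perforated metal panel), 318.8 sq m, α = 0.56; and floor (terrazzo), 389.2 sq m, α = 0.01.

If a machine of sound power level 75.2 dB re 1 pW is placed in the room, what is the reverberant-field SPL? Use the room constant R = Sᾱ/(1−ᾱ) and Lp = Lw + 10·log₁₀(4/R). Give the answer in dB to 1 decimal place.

56.9 dB

A = 218.141 sabins; S = 1120.3 sq m.
ᾱ = 218.141/1120.3 = 0.1947; R = Sᾱ/(1−ᾱ) = 218.141/(1−0.1947) = 270.882 sq m.
Lp = 75.2 + 10·log₁₀(4/270.882) = 75.2 + (-18.31) = 56.9 dB.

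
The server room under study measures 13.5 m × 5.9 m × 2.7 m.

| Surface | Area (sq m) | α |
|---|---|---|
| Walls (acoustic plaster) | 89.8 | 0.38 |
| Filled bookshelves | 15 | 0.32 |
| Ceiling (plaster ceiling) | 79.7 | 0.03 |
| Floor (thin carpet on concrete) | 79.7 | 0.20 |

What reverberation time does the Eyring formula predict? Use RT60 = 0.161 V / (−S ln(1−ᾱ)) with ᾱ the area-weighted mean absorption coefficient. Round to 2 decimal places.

Total surface area S = 89.8 + 15 + 79.7 + 79.7 = 264.2 sq m.
Absorption A = 89.8×0.38 + 15×0.32 + 79.7×0.03 + 79.7×0.20 = 57.255 sabins.
ᾱ = 57.255 / 264.2 = 0.2167.
−S·ln(1−ᾱ) = −264.2 × ln(1 − 0.2167) = 64.528.
V = 13.5 × 5.9 × 2.7 = 215.055 m³.
RT60 = 0.161 × 215.055 / 64.528 = 0.54 s.

0.54 seconds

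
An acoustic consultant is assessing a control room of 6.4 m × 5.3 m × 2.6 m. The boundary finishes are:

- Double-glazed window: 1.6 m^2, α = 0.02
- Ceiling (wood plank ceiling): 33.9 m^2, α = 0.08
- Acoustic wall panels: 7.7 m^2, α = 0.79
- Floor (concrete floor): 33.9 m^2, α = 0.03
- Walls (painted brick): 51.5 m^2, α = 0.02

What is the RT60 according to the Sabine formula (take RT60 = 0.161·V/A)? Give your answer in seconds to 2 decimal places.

Total absorption A = 1.6·0.02 + 33.9·0.08 + 7.7·0.79 + 33.9·0.03 + 51.5·0.02
  = 0.032 + 2.712 + 6.083 + 1.017 + 1.030 = 10.874 m^2 sabins.
Volume V = 6.4 × 5.3 × 2.6 = 88.192 m³.
Sabine: RT60 = 0.161 × 88.192 / 10.874 = 1.31 s.

1.31 seconds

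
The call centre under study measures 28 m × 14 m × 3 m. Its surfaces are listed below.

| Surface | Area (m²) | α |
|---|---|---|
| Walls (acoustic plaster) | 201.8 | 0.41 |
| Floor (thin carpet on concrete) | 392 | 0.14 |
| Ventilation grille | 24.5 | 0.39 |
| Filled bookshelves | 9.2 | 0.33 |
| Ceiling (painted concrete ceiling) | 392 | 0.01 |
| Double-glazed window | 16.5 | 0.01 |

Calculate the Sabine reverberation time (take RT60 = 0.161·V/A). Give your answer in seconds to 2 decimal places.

Total absorption A = 201.8*0.41 + 392*0.14 + 24.5*0.39 + 9.2*0.33 + 392*0.01 + 16.5*0.01
  = 82.738 + 54.880 + 9.555 + 3.036 + 3.920 + 0.165 = 154.294 m² sabins.
Volume V = 28 × 14 × 3 = 1176 m³.
T = 0.161 V/A = 0.161·1176/154.294 = 1.23 s.

1.23 s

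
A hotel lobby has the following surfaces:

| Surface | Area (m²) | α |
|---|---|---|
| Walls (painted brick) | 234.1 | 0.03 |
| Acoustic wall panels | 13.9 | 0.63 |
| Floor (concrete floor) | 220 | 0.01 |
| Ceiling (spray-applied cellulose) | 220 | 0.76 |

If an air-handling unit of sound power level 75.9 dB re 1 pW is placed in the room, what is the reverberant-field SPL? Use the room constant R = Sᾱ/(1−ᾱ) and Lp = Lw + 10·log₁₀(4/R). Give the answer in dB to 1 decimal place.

57.9 dB

Σ(Sᵢαᵢ) = 234.1·0.03 + 13.9·0.63 + 220·0.01 + 220·0.76 = 185.180; total area S = 688.0 m².
ᾱ = 185.180/688.0 = 0.2692; R = Sᾱ/(1−ᾱ) = 185.180/(1−0.2692) = 253.394 m².
Lp = 75.9 + 10·log₁₀(4/253.394) = 75.9 + (-18.02) = 57.9 dB.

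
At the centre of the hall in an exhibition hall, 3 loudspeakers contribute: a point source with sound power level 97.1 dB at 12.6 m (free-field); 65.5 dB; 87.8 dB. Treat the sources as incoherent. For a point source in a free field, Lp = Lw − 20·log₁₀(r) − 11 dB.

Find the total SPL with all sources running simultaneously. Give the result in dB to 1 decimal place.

87.8 dB

Source at 12.6 m: Lp = 97.1 − 20·log₁₀(12.6) − 11 = 64.1 dB.
Converting to relative power and adding: 10^(64.1/10) + 10^(65.5/10) + 10^(87.8/10) = 6.087e+08.
L_total = 10·log₁₀(6.087e+08) = 87.8 dB.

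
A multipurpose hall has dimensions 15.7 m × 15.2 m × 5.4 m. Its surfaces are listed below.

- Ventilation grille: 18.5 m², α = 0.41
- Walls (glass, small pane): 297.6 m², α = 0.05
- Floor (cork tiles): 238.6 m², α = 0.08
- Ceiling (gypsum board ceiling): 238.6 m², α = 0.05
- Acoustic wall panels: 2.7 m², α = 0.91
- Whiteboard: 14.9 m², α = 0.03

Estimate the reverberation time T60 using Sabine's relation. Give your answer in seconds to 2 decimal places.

3.68 sec

Summing Sᵢαᵢ: 7.585 + 14.880 + 19.088 + 11.930 + 2.457 + 0.447 → A = 56.387 sabins.
Volume V = 15.7 × 15.2 × 5.4 = 1288.656 m³.
T = 0.161 V/A = 0.161·1288.656/56.387 = 3.68 s.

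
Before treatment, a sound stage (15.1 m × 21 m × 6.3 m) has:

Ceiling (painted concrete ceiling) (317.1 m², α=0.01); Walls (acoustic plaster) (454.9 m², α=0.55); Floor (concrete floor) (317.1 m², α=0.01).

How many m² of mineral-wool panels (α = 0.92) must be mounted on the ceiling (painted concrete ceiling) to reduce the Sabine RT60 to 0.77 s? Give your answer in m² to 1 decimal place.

Summing Sᵢαᵢ: 3.171 + 250.195 + 3.171 → A₁ = 256.537 sabins.
Required A₂ = 0.161·1997.73/0.77 = 417.707 sabins.
Absorption to add: 417.707 − 256.537 = 161.170 sabins.
Net gain per m²: Δα = 0.92 − 0.01 = 0.91.
Panel area = 161.170 / 0.91 = 177.1 m².

177.1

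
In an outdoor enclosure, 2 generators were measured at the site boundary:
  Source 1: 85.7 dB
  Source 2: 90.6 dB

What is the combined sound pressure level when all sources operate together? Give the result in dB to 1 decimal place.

Σ 10^(Lᵢ/10) = 1.52e+09.
Back to dB: 10·log₁₀ Σ = 91.8 dB.

91.8 dB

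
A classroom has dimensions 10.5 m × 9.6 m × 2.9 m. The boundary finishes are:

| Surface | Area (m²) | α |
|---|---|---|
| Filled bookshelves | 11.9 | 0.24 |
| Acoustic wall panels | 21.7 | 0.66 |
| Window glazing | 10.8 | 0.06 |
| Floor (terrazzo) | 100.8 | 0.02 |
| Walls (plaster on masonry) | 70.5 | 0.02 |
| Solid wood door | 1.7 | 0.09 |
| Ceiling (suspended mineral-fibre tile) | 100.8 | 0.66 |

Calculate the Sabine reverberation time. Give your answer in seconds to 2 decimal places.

Equivalent absorption area: A = 11.9×0.24 + 21.7×0.66 + 10.8×0.06 + 100.8×0.02 + 70.5×0.02 + 1.7×0.09 + 100.8×0.66 = 87.933 m².
Volume V = 10.5 × 9.6 × 2.9 = 292.32 m³.
T = 0.161 V/A = 0.161·292.32/87.933 = 0.54 s.

0.54 s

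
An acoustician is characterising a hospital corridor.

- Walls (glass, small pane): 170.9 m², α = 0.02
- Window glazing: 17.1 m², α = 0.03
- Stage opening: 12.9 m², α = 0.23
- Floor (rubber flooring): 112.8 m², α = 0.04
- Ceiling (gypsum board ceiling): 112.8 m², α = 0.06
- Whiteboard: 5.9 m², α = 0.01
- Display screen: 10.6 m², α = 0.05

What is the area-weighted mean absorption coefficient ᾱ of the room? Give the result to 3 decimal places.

0.042

Total surface area S = 443.0 m².
Σ(Sᵢαᵢ) = 170.9·0.02 + 17.1·0.03 + 12.9·0.23 + 112.8·0.04 + 112.8·0.06 + 5.9·0.01 + 10.6·0.05 = 18.767.
ᾱ = 18.767 / 443.0 = 0.042.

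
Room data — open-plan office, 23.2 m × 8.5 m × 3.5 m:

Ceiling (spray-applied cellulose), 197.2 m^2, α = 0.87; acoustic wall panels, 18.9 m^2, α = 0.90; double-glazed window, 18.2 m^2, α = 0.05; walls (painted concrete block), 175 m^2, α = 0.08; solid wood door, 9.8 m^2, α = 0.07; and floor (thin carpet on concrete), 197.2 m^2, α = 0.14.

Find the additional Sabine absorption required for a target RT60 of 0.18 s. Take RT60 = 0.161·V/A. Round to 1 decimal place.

A₁ = Σ Sᵢαᵢ = 197.2·0.87 + 18.9·0.90 + 18.2·0.05 + 175·0.08 + 9.8·0.07 + 197.2·0.14 = 231.778 sabins.
For T = 0.18 s, need A₂ = 0.161·V/T = 0.161·690.2/0.18 = 617.346 sabins.
Shortfall: 617.346 − 231.778 = 385.6 sabins.

385.6 sabins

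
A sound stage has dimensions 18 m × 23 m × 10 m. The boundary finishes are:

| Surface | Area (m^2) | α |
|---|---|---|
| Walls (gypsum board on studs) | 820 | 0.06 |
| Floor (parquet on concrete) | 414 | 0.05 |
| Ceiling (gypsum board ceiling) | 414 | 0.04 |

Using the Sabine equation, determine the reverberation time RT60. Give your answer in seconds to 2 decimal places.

7.71 s

Summing Sᵢαᵢ: 49.200 + 20.700 + 16.560 → A = 86.460 sabins.
Room volume: 4140 m³.
Sabine: RT60 = 0.161 × 4140 / 86.460 = 7.71 s.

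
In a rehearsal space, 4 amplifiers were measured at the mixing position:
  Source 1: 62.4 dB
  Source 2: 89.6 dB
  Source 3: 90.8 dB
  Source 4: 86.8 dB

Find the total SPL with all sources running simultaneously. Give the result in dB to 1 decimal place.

Σ 10^(Lᵢ/10) = 2.595e+09.
Combined level = 10 log₁₀(2.595e+09) = 94.1 dB.

94.1 dB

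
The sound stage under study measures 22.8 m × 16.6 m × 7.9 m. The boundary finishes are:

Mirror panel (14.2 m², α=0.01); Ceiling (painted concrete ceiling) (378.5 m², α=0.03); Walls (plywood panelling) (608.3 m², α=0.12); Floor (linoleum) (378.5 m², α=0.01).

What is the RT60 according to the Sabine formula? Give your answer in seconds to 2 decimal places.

5.45 sec

Summing Sᵢαᵢ: 0.142 + 11.355 + 72.996 + 3.785 → A = 88.278 sabins.
Volume V = 22.8 × 16.6 × 7.9 = 2989.992 m³.
RT60 = 0.161 · V / A = 0.161 × 2989.992 / 88.278 = 5.45 s.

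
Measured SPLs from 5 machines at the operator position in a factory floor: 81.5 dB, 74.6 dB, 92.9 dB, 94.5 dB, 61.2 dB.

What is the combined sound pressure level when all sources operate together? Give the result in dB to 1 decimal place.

96.9 dB

Sum in the linear (power) domain: Σ 10^(Lᵢ/10) = 10^(81.5/10) + 10^(74.6/10) + 10^(92.9/10) + 10^(94.5/10) + 10^(61.2/10) = 4.94e+09.
L_total = 10·log₁₀(4.94e+09) = 96.9 dB.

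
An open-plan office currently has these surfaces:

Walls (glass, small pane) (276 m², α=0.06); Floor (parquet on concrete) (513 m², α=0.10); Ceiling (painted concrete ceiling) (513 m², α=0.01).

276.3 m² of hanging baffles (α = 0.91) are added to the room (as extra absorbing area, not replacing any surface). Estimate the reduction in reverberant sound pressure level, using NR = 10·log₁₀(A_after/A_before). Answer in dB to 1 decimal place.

6.5 dB

Total absorption A_before = 276×0.06 + 513×0.10 + 513×0.01
  = 16.560 + 51.300 + 5.130 = 72.990 m² sabins.
Added absorption = 276.3 × 0.91 = 251.433 sabins.
A_after = 72.990 + 251.433 = 324.423 sabins.
Reduction = 10 log₁₀(A_after/A_before) = 10 log₁₀(4.4448) = 6.5 dB.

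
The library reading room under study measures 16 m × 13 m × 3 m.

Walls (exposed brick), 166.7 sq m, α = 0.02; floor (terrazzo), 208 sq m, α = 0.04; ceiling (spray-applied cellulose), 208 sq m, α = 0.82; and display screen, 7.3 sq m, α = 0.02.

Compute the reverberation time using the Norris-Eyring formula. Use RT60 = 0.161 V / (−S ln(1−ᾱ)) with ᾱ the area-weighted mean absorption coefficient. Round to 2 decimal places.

0.46 seconds

Total surface area S = 166.7 + 208 + 208 + 7.3 = 590.0 sq m.
Absorption A = 166.7·0.02 + 208·0.04 + 208·0.82 + 7.3·0.02 = 182.360 sabins.
ᾱ = 182.360 / 590.0 = 0.3091.
−S·ln(1−ᾱ) = −590.0 × ln(1 − 0.3091) = 218.159.
V = 16 × 13 × 3 = 624 m³.
RT60 = 0.161 × 624 / 218.159 = 0.46 s.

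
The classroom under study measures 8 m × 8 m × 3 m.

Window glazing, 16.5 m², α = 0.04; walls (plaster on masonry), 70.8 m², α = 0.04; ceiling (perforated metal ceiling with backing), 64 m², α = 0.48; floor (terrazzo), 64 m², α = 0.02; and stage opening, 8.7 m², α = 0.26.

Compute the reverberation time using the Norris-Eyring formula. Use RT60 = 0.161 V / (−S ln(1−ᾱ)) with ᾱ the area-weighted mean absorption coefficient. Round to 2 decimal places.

0.75 seconds

S = Σ Sᵢ = 224.0 m².
Σ(Sᵢαᵢ) = 16.5×0.04 + 70.8×0.04 + 64×0.48 + 64×0.02 + 8.7×0.26 = 37.754.
Mean coefficient ᾱ = A/S = 0.1685.
−S·ln(1−ᾱ) = −224.0 × ln(1 − 0.1685) = 41.333.
V = 8 × 8 × 3 = 192 m³.
RT60 = 0.161 × 192 / 41.333 = 0.75 s.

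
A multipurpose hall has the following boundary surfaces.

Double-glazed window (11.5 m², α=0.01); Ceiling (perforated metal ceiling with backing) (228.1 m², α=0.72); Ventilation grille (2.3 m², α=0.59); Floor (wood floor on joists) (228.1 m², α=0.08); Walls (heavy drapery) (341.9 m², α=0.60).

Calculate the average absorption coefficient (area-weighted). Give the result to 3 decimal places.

S = Σ Sᵢ = 11.5 + 228.1 + 2.3 + 228.1 + 341.9 = 811.9 m².
Σ(Sᵢαᵢ) = 11.5·0.01 + 228.1·0.72 + 2.3·0.59 + 228.1·0.08 + 341.9·0.60 = 389.092.
ᾱ = 389.092 / 811.9 = 0.479.

0.479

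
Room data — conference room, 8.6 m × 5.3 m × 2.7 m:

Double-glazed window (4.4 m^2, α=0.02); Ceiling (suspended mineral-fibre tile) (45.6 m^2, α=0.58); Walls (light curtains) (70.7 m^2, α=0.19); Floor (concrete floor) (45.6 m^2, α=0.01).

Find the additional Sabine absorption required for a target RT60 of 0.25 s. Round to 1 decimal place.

38.8 sabins

Total absorption A₁ = 4.4·0.02 + 45.6·0.58 + 70.7·0.19 + 45.6·0.01
  = 0.088 + 26.448 + 13.433 + 0.456 = 40.425 m^2 sabins.
Target A₂ = 0.161·123.066/0.25 = 79.255 sabins (V = 123.066 m³).
Additional absorption ΔA = 79.255 − 40.425 = 38.8 sabins.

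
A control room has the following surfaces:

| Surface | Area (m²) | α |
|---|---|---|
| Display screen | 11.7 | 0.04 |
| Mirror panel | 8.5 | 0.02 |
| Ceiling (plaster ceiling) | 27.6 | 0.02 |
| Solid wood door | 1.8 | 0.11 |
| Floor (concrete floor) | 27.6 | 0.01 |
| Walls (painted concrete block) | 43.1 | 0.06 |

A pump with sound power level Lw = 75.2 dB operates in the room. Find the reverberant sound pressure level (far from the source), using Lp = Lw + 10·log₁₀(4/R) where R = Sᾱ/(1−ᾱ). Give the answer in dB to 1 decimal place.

74.8 dB

Σ(Sᵢαᵢ) = 11.7·0.04 + 8.5·0.02 + 27.6·0.02 + 1.8·0.11 + 27.6·0.01 + 43.1·0.06 = 4.250; total area S = 120.3 m².
ᾱ = 4.250/120.3 = 0.0353; R = Sᾱ/(1−ᾱ) = 4.250/(1−0.0353) = 4.406 m².
Lp = Lw + 10 log₁₀(4/R) = 75.2 -0.42 = 74.8 dB.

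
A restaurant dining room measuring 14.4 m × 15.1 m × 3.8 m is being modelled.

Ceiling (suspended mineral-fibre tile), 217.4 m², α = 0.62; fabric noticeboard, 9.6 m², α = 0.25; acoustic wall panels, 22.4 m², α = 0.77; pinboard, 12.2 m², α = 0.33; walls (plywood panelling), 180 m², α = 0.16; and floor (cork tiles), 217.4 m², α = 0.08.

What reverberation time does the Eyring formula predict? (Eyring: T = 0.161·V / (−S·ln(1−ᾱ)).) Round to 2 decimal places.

Total surface area S = 217.4 + 9.6 + 22.4 + 12.2 + 180 + 217.4 = 659.0 m².
Absorption A = 217.4×0.62 + 9.6×0.25 + 22.4×0.77 + 12.2×0.33 + 180×0.16 + 217.4×0.08 = 204.654 sabins.
ᾱ = 204.654 / 659.0 = 0.3106.
−S·ln(1−ᾱ) = −659.0 × ln(1 − 0.3106) = 245.104.
V = 14.4 × 15.1 × 3.8 = 826.272 m³.
RT60 = 0.161 × 826.272 / 245.104 = 0.54 s.

0.54 s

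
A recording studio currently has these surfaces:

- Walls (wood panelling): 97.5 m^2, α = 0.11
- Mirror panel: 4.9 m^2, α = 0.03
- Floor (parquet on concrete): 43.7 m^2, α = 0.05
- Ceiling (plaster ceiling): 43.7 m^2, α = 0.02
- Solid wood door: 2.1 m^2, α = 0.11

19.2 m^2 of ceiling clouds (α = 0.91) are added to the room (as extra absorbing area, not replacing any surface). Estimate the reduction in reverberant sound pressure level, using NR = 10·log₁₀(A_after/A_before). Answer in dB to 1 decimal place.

3.5 dB

A_before = Σ Sᵢαᵢ = 97.5·0.11 + 4.9·0.03 + 43.7·0.05 + 43.7·0.02 + 2.1·0.11 = 14.162 sabins.
Treatment contributes 19.2·0.91 = 17.472 sabins.
New total A_after = 31.634 sabins.
Reduction = 10 log₁₀(A_after/A_before) = 10 log₁₀(2.2337) = 3.5 dB.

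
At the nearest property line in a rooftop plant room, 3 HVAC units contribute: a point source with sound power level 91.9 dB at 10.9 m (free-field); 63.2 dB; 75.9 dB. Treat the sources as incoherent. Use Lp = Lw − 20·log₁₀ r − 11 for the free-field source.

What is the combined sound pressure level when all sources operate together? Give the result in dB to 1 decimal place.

76.2 dB

Source at 10.9 m: Lp = 91.9 − 20·log₁₀(10.9) − 11 = 60.2 dB.
Σ 10^(Lᵢ/10) = 4.204e+07.
L_total = 10·log₁₀(4.204e+07) = 76.2 dB.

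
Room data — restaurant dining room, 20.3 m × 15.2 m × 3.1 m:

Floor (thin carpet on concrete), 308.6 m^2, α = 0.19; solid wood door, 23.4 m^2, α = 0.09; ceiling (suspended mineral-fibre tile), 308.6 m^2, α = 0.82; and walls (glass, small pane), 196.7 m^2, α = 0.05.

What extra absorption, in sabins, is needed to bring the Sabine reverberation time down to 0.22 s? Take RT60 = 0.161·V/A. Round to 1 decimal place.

376.4 sabins

Summing Sᵢαᵢ: 58.634 + 2.106 + 253.052 + 9.835 → A₁ = 323.627 sabins.
For T = 0.22 s, need A₂ = 0.161·V/T = 0.161·956.536/0.22 = 700.010 sabins.
Additional absorption ΔA = 700.010 − 323.627 = 376.4 sabins.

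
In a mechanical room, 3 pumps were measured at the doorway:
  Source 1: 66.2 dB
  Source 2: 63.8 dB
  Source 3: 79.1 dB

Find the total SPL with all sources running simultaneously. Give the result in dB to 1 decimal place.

Sum in the linear (power) domain: Σ 10^(Lᵢ/10) = 10^(66.2/10) + 10^(63.8/10) + 10^(79.1/10) = 8.785e+07.
L_total = 10·log₁₀(8.785e+07) = 79.4 dB.

79.4 dB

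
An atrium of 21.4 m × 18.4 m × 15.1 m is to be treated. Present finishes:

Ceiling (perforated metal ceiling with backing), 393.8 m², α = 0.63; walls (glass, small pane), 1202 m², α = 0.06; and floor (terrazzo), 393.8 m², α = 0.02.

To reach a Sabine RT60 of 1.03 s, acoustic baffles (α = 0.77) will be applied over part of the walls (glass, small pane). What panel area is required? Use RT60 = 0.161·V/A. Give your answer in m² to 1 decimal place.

846.9

Summing Sᵢαᵢ: 248.094 + 72.120 + 7.876 → A₁ = 328.090 sabins.
V = 5945.776 m³. Target absorption A₂ = 0.161 × 5945.776 / 1.03 = 929.388 sabins.
ΔA needed = 929.388 − 328.090 = 601.298 sabins.
Each m² of panel replacing the walls (glass, small pane) adds (0.77 − 0.06) = 0.71 sabins.
Area = ΔA/Δα = 601.298/0.71 = 846.9 m².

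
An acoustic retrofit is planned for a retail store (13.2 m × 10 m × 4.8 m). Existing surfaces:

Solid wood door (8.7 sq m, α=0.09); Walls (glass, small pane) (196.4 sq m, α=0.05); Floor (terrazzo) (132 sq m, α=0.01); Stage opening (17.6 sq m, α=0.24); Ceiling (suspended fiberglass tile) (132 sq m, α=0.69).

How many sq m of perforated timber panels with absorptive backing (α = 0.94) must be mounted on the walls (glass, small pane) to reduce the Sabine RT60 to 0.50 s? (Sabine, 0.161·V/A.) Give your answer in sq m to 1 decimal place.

108.8

Equivalent absorption area: A₁ = 8.7×0.09 + 196.4×0.05 + 132×0.01 + 17.6×0.24 + 132×0.69 = 107.227 sq m.
V = 633.6 m³. Target absorption A₂ = 0.161 × 633.6 / 0.50 = 204.019 sabins.
ΔA needed = 204.019 − 107.227 = 96.792 sabins.
Net gain per sq m: Δα = 0.94 − 0.05 = 0.89.
Area = ΔA/Δα = 96.792/0.89 = 108.8 sq m.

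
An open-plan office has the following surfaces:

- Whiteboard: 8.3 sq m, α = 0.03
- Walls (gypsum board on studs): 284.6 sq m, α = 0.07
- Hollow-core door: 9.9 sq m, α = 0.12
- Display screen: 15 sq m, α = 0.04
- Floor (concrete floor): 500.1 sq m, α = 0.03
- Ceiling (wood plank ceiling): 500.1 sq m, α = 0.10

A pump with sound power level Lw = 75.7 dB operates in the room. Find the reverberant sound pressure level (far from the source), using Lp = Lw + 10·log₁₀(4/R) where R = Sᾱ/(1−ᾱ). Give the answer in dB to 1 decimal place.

Σ(Sᵢαᵢ) = 8.3×0.03 + 284.6×0.07 + 9.9×0.12 + 15×0.04 + 500.1×0.03 + 500.1×0.10 = 86.972; total area S = 1318.0 sq m.
ᾱ = 0.0660, so room constant R = A/(1−ᾱ) = 93.118 sq m.
Lp = 75.7 + 10·log₁₀(4/93.118) = 75.7 + (-13.67) = 62.0 dB.

62.0 dB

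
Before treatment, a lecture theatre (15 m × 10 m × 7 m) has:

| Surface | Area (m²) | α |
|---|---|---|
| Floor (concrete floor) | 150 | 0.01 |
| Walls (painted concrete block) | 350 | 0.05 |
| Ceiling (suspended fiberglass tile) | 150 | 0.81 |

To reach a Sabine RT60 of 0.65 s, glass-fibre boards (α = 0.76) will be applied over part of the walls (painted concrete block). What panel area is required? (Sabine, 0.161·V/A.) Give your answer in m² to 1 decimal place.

Total absorption A₁ = 150*0.01 + 350*0.05 + 150*0.81
  = 1.500 + 17.500 + 121.500 = 140.500 m² sabins.
V = 1050 m³. Target absorption A₂ = 0.161 × 1050 / 0.65 = 260.077 sabins.
Absorption to add: 260.077 − 140.500 = 119.577 sabins.
Net gain per m²: Δα = 0.76 − 0.05 = 0.71.
Area = ΔA/Δα = 119.577/0.71 = 168.4 m².

168.4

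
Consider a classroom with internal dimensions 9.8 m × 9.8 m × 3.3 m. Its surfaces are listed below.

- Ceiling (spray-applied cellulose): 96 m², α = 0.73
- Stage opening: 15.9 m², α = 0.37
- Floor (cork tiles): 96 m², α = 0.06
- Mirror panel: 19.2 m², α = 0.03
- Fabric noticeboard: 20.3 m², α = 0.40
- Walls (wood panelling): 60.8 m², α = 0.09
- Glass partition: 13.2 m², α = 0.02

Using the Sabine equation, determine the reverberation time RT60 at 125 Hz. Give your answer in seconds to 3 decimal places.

Total absorption A = 96×0.73 + 15.9×0.37 + 96×0.06 + 19.2×0.03 + 20.3×0.40 + 60.8×0.09 + 13.2×0.02
  = 70.080 + 5.883 + 5.760 + 0.576 + 8.120 + 5.472 + 0.264 = 96.155 m² sabins.
Room volume: 316.932 m³.
RT60 = 0.161 · V / A = 0.161 × 316.932 / 96.155 = 0.531 s.

0.531 s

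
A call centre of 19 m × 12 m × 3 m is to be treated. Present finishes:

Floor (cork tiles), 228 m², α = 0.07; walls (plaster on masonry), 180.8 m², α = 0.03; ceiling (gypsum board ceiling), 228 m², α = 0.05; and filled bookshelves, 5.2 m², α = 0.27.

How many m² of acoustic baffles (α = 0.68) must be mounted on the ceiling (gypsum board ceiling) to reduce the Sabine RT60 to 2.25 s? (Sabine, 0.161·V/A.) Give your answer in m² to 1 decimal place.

Total absorption A₁ = 228×0.07 + 180.8×0.03 + 228×0.05 + 5.2×0.27
  = 15.960 + 5.424 + 11.400 + 1.404 = 34.188 m² sabins.
Required A₂ = 0.161·684/2.25 = 48.944 sabins.
ΔA needed = 48.944 − 34.188 = 14.756 sabins.
Net gain per m²: Δα = 0.68 − 0.05 = 0.63.
Panel area = 14.756 / 0.63 = 23.4 m².

23.4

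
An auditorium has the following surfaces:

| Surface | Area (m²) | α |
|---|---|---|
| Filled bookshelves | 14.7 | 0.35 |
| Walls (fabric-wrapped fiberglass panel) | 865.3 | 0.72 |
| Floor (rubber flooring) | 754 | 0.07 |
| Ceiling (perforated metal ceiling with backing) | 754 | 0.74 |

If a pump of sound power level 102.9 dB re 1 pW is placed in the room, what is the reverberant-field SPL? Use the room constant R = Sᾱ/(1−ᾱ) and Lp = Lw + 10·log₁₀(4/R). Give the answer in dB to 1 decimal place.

74.8 dB

Σ(Sᵢαᵢ) = 14.7×0.35 + 865.3×0.72 + 754×0.07 + 754×0.74 = 1238.901; total area S = 2388.0 m².
ᾱ = 0.5188, so room constant R = A/(1−ᾱ) = 2574.607 m².
Lp = 102.9 + 10·log₁₀(4/2574.607) = 102.9 + (-28.09) = 74.8 dB.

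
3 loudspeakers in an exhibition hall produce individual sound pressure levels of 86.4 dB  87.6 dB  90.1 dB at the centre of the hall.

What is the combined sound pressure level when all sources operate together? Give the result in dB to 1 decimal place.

Converting to relative power and adding: 10^(86.4/10) + 10^(87.6/10) + 10^(90.1/10) = 2.035e+09.
L_total = 10·log₁₀(2.035e+09) = 93.1 dB.

93.1 dB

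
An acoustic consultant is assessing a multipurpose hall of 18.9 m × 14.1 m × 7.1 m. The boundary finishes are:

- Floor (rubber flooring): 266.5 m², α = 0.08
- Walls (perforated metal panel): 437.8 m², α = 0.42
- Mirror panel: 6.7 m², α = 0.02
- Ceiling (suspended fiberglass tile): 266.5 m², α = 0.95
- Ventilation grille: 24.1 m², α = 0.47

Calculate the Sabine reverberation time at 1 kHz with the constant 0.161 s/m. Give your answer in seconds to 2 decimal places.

0.65 s

Total absorption A = 266.5·0.08 + 437.8·0.42 + 6.7·0.02 + 266.5·0.95 + 24.1·0.47
  = 21.320 + 183.876 + 0.134 + 253.175 + 11.327 = 469.832 m² sabins.
Volume V = 18.9 × 14.1 × 7.1 = 1892.079 m³.
Sabine: RT60 = 0.161 × 1892.079 / 469.832 = 0.65 s.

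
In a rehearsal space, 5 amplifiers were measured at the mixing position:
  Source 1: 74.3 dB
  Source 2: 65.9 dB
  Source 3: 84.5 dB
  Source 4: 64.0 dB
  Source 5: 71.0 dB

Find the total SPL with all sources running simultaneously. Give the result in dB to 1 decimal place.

Sum in the linear (power) domain: Σ 10^(Lᵢ/10) = 10^(74.3/10) + 10^(65.9/10) + 10^(84.5/10) + 10^(64.0/10) + 10^(71.0/10) = 3.277e+08.
Combined level = 10 log₁₀(3.277e+08) = 85.2 dB.

85.2 dB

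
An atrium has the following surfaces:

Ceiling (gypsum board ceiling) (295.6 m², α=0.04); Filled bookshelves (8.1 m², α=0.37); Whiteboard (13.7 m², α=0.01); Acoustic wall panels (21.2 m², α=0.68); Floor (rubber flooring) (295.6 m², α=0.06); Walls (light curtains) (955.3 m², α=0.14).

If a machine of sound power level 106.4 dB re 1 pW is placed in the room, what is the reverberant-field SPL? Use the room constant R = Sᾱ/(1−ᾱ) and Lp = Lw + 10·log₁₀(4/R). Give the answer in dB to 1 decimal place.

89.3 dB

Σ(Sᵢαᵢ) = 295.6·0.04 + 8.1·0.37 + 13.7·0.01 + 21.2·0.68 + 295.6·0.06 + 955.3·0.14 = 180.852; total area S = 1589.5 m².
ᾱ = 180.852/1589.5 = 0.1138; R = Sᾱ/(1−ᾱ) = 180.852/(1−0.1138) = 204.076 m².
Lp = Lw + 10 log₁₀(4/R) = 106.4 -17.08 = 89.3 dB.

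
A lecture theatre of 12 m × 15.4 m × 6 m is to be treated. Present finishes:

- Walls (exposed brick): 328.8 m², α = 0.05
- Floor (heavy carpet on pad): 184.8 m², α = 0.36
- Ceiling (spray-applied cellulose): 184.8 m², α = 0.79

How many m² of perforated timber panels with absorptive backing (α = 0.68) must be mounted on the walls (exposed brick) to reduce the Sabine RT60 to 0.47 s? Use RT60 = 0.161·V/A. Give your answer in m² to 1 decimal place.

239.5

A₁ = Σ Sᵢαᵢ = 328.8×0.05 + 184.8×0.36 + 184.8×0.79 = 228.960 sabins.
Required A₂ = 0.161·1108.8/0.47 = 379.823 sabins.
ΔA needed = 379.823 − 228.960 = 150.863 sabins.
Each m² of panel replacing the walls (exposed brick) adds (0.68 − 0.05) = 0.63 sabins.
Area = ΔA/Δα = 150.863/0.63 = 239.5 m².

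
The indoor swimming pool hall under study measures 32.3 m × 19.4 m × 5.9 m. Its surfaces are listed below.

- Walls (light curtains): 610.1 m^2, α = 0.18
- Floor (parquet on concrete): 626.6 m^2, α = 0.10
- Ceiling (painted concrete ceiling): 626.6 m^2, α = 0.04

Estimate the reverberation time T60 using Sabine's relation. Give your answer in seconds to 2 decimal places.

Total absorption A = 610.1×0.18 + 626.6×0.10 + 626.6×0.04
  = 109.818 + 62.660 + 25.064 = 197.542 m^2 sabins.
Volume V = 32.3 × 19.4 × 5.9 = 3697.058 m³.
Sabine: RT60 = 0.161 × 3697.058 / 197.542 = 3.01 s.

3.01 sec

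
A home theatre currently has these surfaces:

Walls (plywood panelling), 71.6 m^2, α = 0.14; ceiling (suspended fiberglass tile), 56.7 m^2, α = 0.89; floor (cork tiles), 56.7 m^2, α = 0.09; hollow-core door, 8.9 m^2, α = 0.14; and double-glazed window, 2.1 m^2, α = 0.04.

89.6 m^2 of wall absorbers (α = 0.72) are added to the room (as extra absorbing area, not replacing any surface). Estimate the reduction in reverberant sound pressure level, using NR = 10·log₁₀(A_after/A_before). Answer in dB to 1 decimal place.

A_before = Σ Sᵢαᵢ = 71.6*0.14 + 56.7*0.89 + 56.7*0.09 + 8.9*0.14 + 2.1*0.04 = 66.920 sabins.
Treatment contributes 89.6·0.72 = 64.512 sabins.
A_after = 66.920 + 64.512 = 131.432 sabins.
NR = 10·log₁₀(131.432/66.920) = 2.9 dB.

2.9 dB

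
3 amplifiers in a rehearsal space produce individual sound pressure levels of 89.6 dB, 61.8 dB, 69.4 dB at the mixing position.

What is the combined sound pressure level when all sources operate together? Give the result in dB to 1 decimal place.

89.6 dB

Converting to relative power and adding: 10^(89.6/10) + 10^(61.8/10) + 10^(69.4/10) = 9.222e+08.
Back to dB: 10·log₁₀ Σ = 89.6 dB.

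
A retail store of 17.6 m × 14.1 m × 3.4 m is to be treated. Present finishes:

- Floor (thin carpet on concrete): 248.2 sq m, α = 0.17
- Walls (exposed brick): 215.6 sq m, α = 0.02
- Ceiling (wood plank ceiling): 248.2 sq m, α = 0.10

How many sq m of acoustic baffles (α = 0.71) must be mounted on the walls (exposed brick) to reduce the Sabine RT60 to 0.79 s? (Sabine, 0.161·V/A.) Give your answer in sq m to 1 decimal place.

A₁ = Σ Sᵢαᵢ = 248.2×0.17 + 215.6×0.02 + 248.2×0.10 = 71.326 sabins.
Required A₂ = 0.161·843.744/0.79 = 171.953 sabins.
Absorption to add: 171.953 − 71.326 = 100.627 sabins.
Each sq m of panel replacing the walls (exposed brick) adds (0.71 − 0.02) = 0.69 sabins.
Area = ΔA/Δα = 100.627/0.69 = 145.8 sq m.

145.8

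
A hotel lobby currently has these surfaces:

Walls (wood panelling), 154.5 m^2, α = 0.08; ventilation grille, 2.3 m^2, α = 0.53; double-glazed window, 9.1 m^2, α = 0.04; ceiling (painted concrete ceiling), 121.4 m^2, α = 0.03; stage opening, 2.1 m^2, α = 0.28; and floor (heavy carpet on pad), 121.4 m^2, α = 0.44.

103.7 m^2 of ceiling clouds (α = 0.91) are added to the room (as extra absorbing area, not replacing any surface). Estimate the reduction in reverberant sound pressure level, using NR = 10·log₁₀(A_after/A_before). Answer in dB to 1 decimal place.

A_before = Σ Sᵢαᵢ = 154.5·0.08 + 2.3·0.53 + 9.1·0.04 + 121.4·0.03 + 2.1·0.28 + 121.4·0.44 = 71.589 sabins.
Added absorption = 103.7 × 0.91 = 94.367 sabins.
New total A_after = 165.956 sabins.
Reduction = 10 log₁₀(A_after/A_before) = 10 log₁₀(2.3182) = 3.7 dB.

3.7 dB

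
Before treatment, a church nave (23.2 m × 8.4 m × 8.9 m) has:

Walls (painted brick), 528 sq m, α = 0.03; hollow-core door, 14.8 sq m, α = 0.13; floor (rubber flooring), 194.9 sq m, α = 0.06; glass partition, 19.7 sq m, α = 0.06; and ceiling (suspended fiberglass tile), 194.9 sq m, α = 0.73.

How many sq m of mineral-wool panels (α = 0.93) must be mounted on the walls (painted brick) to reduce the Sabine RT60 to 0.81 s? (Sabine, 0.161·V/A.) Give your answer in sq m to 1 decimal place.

A₁ = Σ Sᵢαᵢ = 528·0.03 + 14.8·0.13 + 194.9·0.06 + 19.7·0.06 + 194.9·0.73 = 172.917 sabins.
Required A₂ = 0.161·1734.432/0.81 = 344.745 sabins.
Absorption to add: 344.745 − 172.917 = 171.828 sabins.
Net gain per sq m: Δα = 0.93 − 0.03 = 0.90.
Panel area = 171.828 / 0.90 = 190.9 sq m.

190.9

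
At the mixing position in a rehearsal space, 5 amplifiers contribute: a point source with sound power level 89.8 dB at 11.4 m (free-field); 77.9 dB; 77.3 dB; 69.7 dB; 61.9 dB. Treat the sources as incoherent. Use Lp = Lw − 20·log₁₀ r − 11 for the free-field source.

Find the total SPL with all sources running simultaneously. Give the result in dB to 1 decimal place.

81.0 dB

Source at 11.4 m: Lp = 89.8 − 20·log₁₀(11.4) − 11 = 57.7 dB.
Σ 10^(Lᵢ/10) = 1.268e+08.
Combined level = 10 log₁₀(1.268e+08) = 81.0 dB.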